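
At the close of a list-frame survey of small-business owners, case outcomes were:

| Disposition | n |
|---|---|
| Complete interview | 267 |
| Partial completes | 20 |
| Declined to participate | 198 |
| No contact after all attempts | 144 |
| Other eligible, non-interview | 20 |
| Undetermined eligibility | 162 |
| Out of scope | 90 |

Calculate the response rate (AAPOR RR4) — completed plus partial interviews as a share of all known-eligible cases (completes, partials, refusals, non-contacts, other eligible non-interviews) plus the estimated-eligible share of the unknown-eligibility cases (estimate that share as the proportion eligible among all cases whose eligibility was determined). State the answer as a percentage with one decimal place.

36.3%

Num = 267 + 20 = 287
Eligible (known) = 267 + 20 + 198 + 144 + 20 = 649
e = 649 / (649 + 90) = 649 / 739 = 0.8782
Estimated eligible among unknowns = 0.8782 × 162 = 142.27
Denom = 649 + 142.27 = 791.27
RR4 = 287 / 791.27 = 0.3627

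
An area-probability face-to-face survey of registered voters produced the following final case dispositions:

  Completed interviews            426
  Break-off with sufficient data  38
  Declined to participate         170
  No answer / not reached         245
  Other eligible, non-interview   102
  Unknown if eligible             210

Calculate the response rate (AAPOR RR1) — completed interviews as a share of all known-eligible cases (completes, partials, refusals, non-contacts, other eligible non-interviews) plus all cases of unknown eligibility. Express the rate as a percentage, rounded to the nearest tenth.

Top = 426
Denom = 426 + 38 + 170 + 245 + 102 + 210 = 1191
RR1 = 426 / 1191 = 0.3577

35.8%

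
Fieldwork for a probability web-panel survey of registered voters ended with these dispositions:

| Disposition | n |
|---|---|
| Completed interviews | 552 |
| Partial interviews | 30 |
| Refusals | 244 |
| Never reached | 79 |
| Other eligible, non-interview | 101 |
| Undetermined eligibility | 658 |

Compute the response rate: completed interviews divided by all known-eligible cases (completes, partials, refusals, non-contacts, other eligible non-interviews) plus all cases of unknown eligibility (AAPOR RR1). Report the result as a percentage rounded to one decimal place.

Numerator = 552
Denominator = 552 + 30 + 244 + 79 + 101 + 658 = 1664
RR1 = 552 / 1664 = 0.3317

33.2%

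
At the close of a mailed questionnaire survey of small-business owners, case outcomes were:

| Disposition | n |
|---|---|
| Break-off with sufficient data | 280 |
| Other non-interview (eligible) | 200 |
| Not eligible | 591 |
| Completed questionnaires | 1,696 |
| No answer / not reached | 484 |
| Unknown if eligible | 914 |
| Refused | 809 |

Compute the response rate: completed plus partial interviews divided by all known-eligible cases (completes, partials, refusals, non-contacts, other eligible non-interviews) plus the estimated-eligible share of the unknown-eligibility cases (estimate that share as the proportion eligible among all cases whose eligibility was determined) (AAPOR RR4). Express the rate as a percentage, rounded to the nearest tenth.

Numerator = 1696 + 280 = 1976
Eligible (known) = 1696 + 280 + 809 + 484 + 200 = 3469
e = 3469 / (3469 + 591) = 3469 / 4060 = 0.8544
Estimated eligible among unknowns = 0.8544 × 914 = 780.92
Denom = 3469 + 780.92 = 4249.92
RR4 = 1976 / 4249.92 = 0.4649

46.5%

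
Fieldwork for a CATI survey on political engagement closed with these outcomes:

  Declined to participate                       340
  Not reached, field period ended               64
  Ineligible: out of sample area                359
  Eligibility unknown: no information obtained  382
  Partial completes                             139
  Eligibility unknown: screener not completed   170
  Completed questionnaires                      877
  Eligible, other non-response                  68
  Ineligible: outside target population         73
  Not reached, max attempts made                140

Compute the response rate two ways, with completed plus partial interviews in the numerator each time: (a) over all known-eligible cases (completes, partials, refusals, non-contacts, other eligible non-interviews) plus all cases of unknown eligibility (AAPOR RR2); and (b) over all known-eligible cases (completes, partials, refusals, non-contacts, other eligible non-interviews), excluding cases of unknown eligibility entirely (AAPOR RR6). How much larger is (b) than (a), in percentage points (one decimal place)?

Never reached = 64 + 140 = 204
Unknown if eligible = 170 + 382 = 552
Not eligible = 73 + 359 = 432
Top: 877 + 139 = 1016
Base: 877 + 139 + 340 + 204 + 68 + 552 = 2180
RR2 = 1016 / 2180 = 0.4661
Base: 877 + 139 + 340 + 204 + 68 = 1628
RR6 = 1016 / 1628 = 0.6241
Difference = 62.41 − 46.61 = 15.80 percentage points

15.8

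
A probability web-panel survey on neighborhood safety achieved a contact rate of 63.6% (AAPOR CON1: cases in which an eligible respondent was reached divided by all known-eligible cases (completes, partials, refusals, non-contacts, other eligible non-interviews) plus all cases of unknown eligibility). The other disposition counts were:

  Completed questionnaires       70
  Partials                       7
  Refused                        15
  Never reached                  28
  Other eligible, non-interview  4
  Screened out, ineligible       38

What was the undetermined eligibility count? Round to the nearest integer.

27

Numerator: 70 + 7 + 15 + 4 = 96
CON1 = 96 / D = 0.636
D = 96 / 0.636 = 150.9
Remaining denominator categories sum to 124
undetermined eligibility = 150.9 − 124 ≈ 27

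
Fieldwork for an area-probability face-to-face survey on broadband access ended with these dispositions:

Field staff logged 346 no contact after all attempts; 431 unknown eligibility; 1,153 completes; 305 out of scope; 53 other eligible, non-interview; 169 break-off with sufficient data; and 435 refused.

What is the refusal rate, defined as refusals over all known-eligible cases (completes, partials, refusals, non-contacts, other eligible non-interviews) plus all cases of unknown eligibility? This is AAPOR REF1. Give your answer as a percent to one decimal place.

Numerator = 435
Denominator = 1153 + 169 + 435 + 346 + 53 + 431 = 2587
REF1 = 435 / 2587 = 0.1681

16.8%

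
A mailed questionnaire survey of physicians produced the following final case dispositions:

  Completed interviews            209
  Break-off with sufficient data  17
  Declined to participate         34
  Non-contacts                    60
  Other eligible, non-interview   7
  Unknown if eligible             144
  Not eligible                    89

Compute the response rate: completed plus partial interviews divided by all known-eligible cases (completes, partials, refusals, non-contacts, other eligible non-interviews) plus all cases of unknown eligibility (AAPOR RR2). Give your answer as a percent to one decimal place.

48.0%

Num → 209 + 17 = 226
Denominator → 209 + 17 + 34 + 60 + 7 + 144 = 471
RR2 = 226 / 471 = 0.4798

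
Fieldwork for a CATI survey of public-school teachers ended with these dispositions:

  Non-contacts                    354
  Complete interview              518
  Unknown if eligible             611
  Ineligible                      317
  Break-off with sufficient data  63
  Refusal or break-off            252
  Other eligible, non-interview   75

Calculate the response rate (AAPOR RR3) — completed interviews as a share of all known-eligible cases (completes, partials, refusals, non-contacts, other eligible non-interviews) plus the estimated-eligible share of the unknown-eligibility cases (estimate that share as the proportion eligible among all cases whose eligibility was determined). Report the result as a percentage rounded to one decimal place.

29.6%

Top: 518
Known eligible: 518 + 63 + 252 + 354 + 75 = 1262
e = 1262 / (1262 + 317) = 1262 / 1579 = 0.7992
Eligible share of unknowns: 0.7992 × 611 = 488.31
Denom: 1262 + 488.31 = 1750.31
RR3 = 518 / 1750.31 = 0.2959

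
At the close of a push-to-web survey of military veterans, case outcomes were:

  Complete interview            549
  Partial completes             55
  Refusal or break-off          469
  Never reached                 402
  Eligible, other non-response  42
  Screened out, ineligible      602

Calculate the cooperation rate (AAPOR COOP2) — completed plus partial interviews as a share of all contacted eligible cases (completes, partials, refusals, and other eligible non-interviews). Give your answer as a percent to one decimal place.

54.2%

Num → 549 + 55 = 604
Denominator → 549 + 55 + 469 + 42 = 1115
COOP2 = 604 / 1115 = 0.5417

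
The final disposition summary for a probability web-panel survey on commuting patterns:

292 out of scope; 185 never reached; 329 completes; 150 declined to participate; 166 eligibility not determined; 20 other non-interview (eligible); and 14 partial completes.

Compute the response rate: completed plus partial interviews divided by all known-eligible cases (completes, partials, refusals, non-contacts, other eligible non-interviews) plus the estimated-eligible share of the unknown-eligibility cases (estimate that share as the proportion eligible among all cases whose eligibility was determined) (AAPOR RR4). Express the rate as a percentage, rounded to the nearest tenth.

Num = 329 + 14 = 343
Determined eligible = 329 + 14 + 150 + 185 + 20 = 698
e = 698 / (698 + 292) = 698 / 990 = 0.7051
e × U = 0.7051 × 166 = 117.05
Denom = 698 + 117.05 = 815.05
RR4 = 343 / 815.05 = 0.4208

42.1%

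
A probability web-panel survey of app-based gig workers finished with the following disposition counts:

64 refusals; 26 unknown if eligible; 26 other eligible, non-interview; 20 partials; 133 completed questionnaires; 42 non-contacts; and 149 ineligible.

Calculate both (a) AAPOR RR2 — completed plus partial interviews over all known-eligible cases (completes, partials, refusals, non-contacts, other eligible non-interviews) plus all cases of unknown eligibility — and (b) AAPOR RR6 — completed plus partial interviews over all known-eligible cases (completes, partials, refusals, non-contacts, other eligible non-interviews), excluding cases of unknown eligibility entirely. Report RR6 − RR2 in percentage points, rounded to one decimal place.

Num → 133 + 20 = 153
Base → 133 + 20 + 64 + 42 + 26 + 26 = 311
RR2 = 153 / 311 = 0.4920
Base → 133 + 20 + 64 + 42 + 26 = 285
RR6 = 153 / 285 = 0.5368
Difference = 53.68 − 49.20 = 4.48 percentage points

4.5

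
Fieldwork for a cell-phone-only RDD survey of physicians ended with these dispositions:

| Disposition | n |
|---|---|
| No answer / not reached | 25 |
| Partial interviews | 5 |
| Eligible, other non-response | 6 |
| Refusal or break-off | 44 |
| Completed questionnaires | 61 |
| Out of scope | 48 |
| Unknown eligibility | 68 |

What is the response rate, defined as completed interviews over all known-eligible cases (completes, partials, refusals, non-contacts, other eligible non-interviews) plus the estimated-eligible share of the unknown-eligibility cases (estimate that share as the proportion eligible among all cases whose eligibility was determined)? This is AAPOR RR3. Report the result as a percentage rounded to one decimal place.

Numerator: 61
Known eligible: 61 + 5 + 44 + 25 + 6 = 141
e = 141 / (141 + 48) = 141 / 189 = 0.7460
e × U: 0.7460 × 68 = 50.73
Base: 141 + 50.73 = 191.73
RR3 = 61 / 191.73 = 0.3182

31.8%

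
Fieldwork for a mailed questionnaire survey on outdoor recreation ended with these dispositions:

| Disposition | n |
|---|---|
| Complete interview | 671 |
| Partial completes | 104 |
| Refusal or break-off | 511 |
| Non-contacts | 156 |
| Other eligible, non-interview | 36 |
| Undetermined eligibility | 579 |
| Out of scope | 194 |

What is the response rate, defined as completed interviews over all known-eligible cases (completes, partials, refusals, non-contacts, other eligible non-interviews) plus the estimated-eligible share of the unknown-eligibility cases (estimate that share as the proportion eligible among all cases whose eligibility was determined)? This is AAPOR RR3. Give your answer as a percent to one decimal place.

Num = 671
Eligible (known) = 671 + 104 + 511 + 156 + 36 = 1478
e = 1478 / (1478 + 194) = 1478 / 1672 = 0.8840
e × U = 0.8840 × 579 = 511.84
Denom = 1478 + 511.84 = 1989.84
RR3 = 671 / 1989.84 = 0.3372

33.7%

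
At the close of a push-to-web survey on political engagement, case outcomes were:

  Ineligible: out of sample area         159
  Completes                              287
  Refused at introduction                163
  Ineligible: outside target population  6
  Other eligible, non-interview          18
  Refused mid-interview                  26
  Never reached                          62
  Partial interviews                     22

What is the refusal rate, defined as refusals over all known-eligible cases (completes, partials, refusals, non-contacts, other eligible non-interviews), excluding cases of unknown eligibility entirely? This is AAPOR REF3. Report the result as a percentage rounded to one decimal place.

Declined to participate = 163 + 26 = 189
Ineligible = 6 + 159 = 165
Num → 189
Base → 287 + 22 + 189 + 62 + 18 = 578
REF3 = 189 / 578 = 0.3270

32.7%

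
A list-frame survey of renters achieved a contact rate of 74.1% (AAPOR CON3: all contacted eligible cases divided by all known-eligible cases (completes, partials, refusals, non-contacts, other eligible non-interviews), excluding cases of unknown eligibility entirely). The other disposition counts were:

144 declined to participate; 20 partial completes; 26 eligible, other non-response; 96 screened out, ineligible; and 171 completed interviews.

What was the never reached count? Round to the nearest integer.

Num = 171 + 20 + 144 + 26 = 361
CON3 = 361 / D = 0.741
D = 361 / 0.741 = 487.2
Remaining denominator categories sum to 361
never reached = 487.2 − 361 ≈ 126

126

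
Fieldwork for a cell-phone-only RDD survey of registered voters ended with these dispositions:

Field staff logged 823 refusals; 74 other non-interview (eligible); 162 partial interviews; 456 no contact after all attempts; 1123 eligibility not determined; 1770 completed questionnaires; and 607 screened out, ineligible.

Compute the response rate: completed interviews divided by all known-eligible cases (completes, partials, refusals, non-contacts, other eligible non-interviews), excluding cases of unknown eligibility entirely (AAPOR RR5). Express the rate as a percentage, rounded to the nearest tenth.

53.9%

Top: 1770
Denom: 1770 + 162 + 823 + 456 + 74 = 3285
RR5 = 1770 / 3285 = 0.5388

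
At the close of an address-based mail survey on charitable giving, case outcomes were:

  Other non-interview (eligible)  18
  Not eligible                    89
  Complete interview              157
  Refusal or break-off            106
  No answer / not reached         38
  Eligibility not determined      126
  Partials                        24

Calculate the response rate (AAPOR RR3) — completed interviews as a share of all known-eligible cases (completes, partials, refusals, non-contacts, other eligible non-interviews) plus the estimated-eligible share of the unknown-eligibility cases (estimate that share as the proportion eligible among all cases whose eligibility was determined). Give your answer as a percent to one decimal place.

Top → 157
Eligible (known) → 157 + 24 + 106 + 38 + 18 = 343
e = 343 / (343 + 89) = 343 / 432 = 0.7940
Eligible share of unknowns → 0.7940 × 126 = 100.04
Denom → 343 + 100.04 = 443.04
RR3 = 157 / 443.04 = 0.3544

35.4%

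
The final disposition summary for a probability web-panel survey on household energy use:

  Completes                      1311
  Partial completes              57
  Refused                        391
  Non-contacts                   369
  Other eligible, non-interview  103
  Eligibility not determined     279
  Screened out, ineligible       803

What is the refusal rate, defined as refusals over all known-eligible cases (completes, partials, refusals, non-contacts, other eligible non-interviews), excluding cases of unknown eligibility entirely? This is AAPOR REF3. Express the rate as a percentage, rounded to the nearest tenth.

Num → 391
Base → 1311 + 57 + 391 + 369 + 103 = 2231
REF3 = 391 / 2231 = 0.1753

17.5%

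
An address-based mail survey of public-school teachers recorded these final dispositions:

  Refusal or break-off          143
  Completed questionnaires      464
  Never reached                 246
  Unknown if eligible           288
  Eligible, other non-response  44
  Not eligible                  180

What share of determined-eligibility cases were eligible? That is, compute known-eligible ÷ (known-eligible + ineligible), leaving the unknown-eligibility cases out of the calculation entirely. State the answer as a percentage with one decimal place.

Eligible (known) → 464 + 143 + 246 + 44 = 897
e = 897 / (897 + 180) = 897 / 1077 = 0.8329

83.3%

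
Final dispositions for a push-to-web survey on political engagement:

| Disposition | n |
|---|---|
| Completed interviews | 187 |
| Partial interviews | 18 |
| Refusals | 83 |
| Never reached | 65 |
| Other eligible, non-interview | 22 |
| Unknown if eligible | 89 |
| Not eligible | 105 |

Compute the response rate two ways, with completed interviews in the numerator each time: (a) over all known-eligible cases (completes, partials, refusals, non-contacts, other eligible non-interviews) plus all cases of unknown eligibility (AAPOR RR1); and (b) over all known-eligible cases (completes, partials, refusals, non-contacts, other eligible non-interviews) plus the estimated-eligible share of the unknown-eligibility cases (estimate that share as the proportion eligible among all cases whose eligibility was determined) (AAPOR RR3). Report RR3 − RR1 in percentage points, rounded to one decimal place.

Top → 187
Denominator → 187 + 18 + 83 + 65 + 22 + 89 = 464
RR1 = 187 / 464 = 0.4030
Known eligible → 187 + 18 + 83 + 65 + 22 = 375
e = 375 / (375 + 105) = 375 / 480 = 0.7812
Eligible share of unknowns → 0.7812 × 89 = 69.53
Denominator → 375 + 69.53 = 444.53
RR3 = 187 / 444.53 = 0.4207
Difference = 42.07 − 40.30 = 1.77 percentage points

1.8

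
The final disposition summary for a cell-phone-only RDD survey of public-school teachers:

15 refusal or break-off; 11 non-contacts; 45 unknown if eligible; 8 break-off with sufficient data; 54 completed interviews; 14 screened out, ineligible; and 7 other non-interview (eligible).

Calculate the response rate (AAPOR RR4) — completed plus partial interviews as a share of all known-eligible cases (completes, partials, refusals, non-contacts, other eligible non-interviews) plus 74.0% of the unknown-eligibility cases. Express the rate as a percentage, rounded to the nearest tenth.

Num → 54 + 8 = 62
Eligible (known) → 54 + 8 + 15 + 11 + 7 = 95
Eligible share of unknowns → 0.7400 × 45 = 33.30
Base → 95 + 33.30 = 128.30
RR4 = 62 / 128.30 = 0.4832

48.3%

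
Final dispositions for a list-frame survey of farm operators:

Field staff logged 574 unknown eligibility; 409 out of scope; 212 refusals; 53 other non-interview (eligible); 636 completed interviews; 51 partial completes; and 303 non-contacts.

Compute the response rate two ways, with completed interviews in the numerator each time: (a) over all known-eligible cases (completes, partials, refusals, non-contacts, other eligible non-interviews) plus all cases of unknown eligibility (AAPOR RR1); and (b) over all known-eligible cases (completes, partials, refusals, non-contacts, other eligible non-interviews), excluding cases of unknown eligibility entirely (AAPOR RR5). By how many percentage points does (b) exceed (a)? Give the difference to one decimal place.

Num: 636
Base: 636 + 51 + 212 + 303 + 53 + 574 = 1829
RR1 = 636 / 1829 = 0.3477
Base: 636 + 51 + 212 + 303 + 53 = 1255
RR5 = 636 / 1255 = 0.5068
Difference = 50.68 − 34.77 = 15.91 percentage points

15.9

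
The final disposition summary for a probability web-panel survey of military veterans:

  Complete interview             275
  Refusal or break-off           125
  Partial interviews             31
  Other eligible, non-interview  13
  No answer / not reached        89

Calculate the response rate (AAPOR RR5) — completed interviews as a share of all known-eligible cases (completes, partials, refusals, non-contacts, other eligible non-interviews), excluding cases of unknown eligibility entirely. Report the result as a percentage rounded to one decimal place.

51.6%

Num: 275
Denominator: 275 + 31 + 125 + 89 + 13 = 533
RR5 = 275 / 533 = 0.5159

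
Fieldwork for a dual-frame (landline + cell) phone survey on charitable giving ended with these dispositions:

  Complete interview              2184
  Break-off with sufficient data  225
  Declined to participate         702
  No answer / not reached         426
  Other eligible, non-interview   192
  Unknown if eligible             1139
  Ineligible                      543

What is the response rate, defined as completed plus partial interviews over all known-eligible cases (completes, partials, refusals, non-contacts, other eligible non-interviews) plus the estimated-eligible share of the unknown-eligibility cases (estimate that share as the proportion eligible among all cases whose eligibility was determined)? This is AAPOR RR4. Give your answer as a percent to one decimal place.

51.0%

Num: 2184 + 225 = 2409
Eligible (known): 2184 + 225 + 702 + 426 + 192 = 3729
e = 3729 / (3729 + 543) = 3729 / 4272 = 0.8729
e × U: 0.8729 × 1139 = 994.23
Denominator: 3729 + 994.23 = 4723.23
RR4 = 2409 / 4723.23 = 0.5100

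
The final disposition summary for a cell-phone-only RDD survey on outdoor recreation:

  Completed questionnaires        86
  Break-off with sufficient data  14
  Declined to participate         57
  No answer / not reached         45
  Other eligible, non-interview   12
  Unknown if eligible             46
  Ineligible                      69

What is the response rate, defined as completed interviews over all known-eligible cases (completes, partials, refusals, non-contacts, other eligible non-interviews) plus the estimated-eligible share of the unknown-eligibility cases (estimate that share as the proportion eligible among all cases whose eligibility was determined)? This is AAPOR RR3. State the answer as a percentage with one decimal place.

Num = 86
Eligible (known) = 86 + 14 + 57 + 45 + 12 = 214
e = 214 / (214 + 69) = 214 / 283 = 0.7562
Eligible share of unknowns = 0.7562 × 46 = 34.79
Denom = 214 + 34.79 = 248.79
RR3 = 86 / 248.79 = 0.3457

34.6%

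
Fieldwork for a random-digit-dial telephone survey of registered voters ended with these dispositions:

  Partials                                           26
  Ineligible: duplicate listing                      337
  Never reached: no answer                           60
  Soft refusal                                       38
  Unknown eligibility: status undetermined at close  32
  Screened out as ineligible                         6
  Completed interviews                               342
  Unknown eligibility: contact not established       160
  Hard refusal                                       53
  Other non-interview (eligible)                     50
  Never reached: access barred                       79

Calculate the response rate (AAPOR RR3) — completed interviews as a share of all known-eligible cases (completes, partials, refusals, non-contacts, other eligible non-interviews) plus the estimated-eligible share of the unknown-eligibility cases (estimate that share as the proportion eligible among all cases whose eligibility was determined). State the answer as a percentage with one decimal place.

44.2%

Refused = 53 + 38 = 91
No answer / not reached = 60 + 79 = 139
Unknown eligibility = 160 + 32 = 192
Screened out, ineligible = 6 + 337 = 343
Numerator: 342
Known eligible: 342 + 26 + 91 + 139 + 50 = 648
e = 648 / (648 + 343) = 648 / 991 = 0.6539
e × U: 0.6539 × 192 = 125.55
Base: 648 + 125.55 = 773.55
RR3 = 342 / 773.55 = 0.4421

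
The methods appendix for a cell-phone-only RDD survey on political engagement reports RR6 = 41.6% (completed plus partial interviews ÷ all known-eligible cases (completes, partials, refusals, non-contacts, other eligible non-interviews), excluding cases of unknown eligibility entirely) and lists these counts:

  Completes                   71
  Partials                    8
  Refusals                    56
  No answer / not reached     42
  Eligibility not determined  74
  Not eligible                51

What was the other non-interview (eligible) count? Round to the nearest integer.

13

Numerator = 71 + 8 = 79
RR6 = 79 / D = 0.416
D = 79 / 0.416 = 189.9
Rest of base = 177
other non-interview (eligible) = 189.9 − 177 ≈ 13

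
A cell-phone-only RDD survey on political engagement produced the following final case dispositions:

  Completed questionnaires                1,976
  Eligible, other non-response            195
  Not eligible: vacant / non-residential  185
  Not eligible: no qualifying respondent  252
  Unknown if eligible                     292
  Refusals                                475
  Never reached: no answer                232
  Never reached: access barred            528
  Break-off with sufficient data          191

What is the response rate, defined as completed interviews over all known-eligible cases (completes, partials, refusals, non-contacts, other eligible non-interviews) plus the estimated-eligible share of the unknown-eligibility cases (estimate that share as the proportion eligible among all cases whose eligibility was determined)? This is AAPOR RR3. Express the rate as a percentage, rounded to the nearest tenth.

51.2%

No answer / not reached = 232 + 528 = 760
Screened out, ineligible = 252 + 185 = 437
Top: 1976
Eligible (known): 1976 + 191 + 475 + 760 + 195 = 3597
e = 3597 / (3597 + 437) = 3597 / 4034 = 0.8917
Eligible share of unknowns: 0.8917 × 292 = 260.38
Base: 3597 + 260.38 = 3857.38
RR3 = 1976 / 3857.38 = 0.5123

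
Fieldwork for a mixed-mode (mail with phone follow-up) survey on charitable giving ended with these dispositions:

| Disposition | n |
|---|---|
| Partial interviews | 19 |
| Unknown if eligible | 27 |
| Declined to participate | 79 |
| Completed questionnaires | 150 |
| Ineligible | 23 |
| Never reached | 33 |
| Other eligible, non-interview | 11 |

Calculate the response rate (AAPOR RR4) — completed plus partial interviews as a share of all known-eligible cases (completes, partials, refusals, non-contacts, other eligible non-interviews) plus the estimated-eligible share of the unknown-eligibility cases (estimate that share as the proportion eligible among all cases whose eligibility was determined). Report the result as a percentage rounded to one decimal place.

53.3%

Numerator → 150 + 19 = 169
Eligible (known) → 150 + 19 + 79 + 33 + 11 = 292
e = 292 / (292 + 23) = 292 / 315 = 0.9270
e × U → 0.9270 × 27 = 25.03
Denominator → 292 + 25.03 = 317.03
RR4 = 169 / 317.03 = 0.5331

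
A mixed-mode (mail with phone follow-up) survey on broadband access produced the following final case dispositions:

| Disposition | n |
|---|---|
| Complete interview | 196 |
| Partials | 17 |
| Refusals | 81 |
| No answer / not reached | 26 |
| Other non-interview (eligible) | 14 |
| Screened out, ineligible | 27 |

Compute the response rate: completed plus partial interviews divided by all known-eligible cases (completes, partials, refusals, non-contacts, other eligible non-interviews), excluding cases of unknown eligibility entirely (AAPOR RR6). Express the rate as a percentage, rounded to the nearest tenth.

63.8%

Top = 196 + 17 = 213
Denom = 196 + 17 + 81 + 26 + 14 = 334
RR6 = 213 / 334 = 0.6377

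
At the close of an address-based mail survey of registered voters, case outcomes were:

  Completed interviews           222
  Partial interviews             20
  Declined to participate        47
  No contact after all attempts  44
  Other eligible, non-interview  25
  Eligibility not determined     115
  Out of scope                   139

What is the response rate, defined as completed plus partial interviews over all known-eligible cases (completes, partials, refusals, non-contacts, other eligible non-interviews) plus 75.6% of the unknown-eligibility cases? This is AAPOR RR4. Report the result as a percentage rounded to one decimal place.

Num = 222 + 20 = 242
Eligible (known) = 222 + 20 + 47 + 44 + 25 = 358
Eligible share of unknowns = 0.7560 × 115 = 86.94
Denom = 358 + 86.94 = 444.94
RR4 = 242 / 444.94 = 0.5439

54.4%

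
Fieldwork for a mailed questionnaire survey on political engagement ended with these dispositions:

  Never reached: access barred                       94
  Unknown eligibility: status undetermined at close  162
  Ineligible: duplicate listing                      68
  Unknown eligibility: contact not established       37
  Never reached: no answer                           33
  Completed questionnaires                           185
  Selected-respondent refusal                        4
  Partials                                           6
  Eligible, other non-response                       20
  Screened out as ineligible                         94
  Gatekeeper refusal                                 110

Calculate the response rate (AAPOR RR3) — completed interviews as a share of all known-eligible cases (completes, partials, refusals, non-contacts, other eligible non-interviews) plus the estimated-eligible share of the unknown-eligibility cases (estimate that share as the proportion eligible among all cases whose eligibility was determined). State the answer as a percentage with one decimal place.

30.9%

Refusals = 110 + 4 = 114
No contact after all attempts = 33 + 94 = 127
Eligibility not determined = 37 + 162 = 199
Screened out, ineligible = 94 + 68 = 162
Numerator → 185
Eligible (known) → 185 + 6 + 114 + 127 + 20 = 452
e = 452 / (452 + 162) = 452 / 614 = 0.7362
e × U → 0.7362 × 199 = 146.50
Denominator → 452 + 146.50 = 598.50
RR3 = 185 / 598.50 = 0.3091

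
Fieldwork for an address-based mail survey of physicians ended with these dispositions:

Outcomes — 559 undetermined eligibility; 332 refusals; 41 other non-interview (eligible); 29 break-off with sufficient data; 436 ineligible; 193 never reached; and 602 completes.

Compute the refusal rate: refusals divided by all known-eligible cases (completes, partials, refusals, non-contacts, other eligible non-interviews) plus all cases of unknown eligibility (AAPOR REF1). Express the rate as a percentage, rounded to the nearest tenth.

18.9%

Numerator = 332
Denom = 602 + 29 + 332 + 193 + 41 + 559 = 1756
REF1 = 332 / 1756 = 0.1891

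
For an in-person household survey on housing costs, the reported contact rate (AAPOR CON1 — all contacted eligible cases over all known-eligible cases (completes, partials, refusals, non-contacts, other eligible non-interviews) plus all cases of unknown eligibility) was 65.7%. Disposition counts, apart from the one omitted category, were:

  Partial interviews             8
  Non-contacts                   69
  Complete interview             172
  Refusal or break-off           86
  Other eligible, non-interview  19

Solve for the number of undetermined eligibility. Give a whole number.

80

Numerator = 172 + 8 + 86 + 19 = 285
CON1 = 285 / D = 0.657
D = 285 / 0.657 = 433.8
Remaining denominator categories sum to 354
undetermined eligibility = 433.8 − 354 ≈ 80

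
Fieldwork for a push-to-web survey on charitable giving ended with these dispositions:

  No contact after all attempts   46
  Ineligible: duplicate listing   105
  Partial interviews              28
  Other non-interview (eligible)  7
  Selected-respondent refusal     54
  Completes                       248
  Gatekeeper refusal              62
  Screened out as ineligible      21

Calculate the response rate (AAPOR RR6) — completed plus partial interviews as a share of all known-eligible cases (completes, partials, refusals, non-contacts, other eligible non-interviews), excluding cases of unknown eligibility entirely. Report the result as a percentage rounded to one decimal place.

62.0%

Refusal or break-off = 62 + 54 = 116
Not eligible = 21 + 105 = 126
Num = 248 + 28 = 276
Base = 248 + 28 + 116 + 46 + 7 = 445
RR6 = 276 / 445 = 0.6202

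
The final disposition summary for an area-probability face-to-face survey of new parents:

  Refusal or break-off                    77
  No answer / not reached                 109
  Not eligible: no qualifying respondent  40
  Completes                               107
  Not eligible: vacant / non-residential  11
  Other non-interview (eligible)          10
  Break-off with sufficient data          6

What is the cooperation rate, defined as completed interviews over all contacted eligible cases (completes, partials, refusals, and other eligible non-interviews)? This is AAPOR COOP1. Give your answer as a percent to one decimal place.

53.5%

Out of scope = 40 + 11 = 51
Num = 107
Denom = 107 + 6 + 77 + 10 = 200
COOP1 = 107 / 200 = 0.5350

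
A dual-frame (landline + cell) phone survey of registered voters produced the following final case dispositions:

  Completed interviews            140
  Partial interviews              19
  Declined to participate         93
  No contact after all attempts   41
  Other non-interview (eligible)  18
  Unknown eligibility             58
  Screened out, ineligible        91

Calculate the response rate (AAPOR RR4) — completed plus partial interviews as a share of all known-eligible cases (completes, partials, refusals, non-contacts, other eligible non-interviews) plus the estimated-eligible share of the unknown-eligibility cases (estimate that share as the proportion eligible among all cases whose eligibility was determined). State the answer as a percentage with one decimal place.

44.7%

Top → 140 + 19 = 159
Known eligible → 140 + 19 + 93 + 41 + 18 = 311
e = 311 / (311 + 91) = 311 / 402 = 0.7736
Eligible share of unknowns → 0.7736 × 58 = 44.87
Denom → 311 + 44.87 = 355.87
RR4 = 159 / 355.87 = 0.4468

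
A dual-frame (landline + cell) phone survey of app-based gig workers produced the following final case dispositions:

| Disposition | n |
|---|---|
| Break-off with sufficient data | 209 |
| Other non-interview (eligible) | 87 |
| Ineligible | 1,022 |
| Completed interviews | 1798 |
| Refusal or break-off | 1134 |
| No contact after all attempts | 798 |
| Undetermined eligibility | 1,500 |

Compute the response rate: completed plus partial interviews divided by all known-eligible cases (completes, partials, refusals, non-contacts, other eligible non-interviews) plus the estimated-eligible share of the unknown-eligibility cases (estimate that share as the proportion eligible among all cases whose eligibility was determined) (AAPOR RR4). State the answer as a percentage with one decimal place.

Numerator → 1798 + 209 = 2007
Eligible (known) → 1798 + 209 + 1134 + 798 + 87 = 4026
e = 4026 / (4026 + 1022) = 4026 / 5048 = 0.7975
e × U → 0.7975 × 1500 = 1196.25
Denominator → 4026 + 1196.25 = 5222.25
RR4 = 2007 / 5222.25 = 0.3843

38.4%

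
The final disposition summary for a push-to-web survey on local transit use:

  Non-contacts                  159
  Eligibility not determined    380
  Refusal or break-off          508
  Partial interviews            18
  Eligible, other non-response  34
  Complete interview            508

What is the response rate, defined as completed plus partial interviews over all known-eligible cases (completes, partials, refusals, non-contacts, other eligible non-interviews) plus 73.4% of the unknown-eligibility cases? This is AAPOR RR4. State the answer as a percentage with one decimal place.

34.9%

Num: 508 + 18 = 526
Determined eligible: 508 + 18 + 508 + 159 + 34 = 1227
Estimated eligible among unknowns: 0.7340 × 380 = 278.92
Base: 1227 + 278.92 = 1505.92
RR4 = 526 / 1505.92 = 0.3493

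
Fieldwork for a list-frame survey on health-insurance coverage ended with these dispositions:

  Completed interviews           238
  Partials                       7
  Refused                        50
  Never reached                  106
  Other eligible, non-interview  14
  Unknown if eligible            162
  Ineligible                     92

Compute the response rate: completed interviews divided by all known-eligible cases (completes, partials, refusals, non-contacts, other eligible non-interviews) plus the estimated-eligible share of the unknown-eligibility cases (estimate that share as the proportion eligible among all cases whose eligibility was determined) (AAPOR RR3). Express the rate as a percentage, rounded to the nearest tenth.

43.5%

Top: 238
Known eligible: 238 + 7 + 50 + 106 + 14 = 415
e = 415 / (415 + 92) = 415 / 507 = 0.8185
Estimated eligible among unknowns: 0.8185 × 162 = 132.60
Denominator: 415 + 132.60 = 547.60
RR3 = 238 / 547.60 = 0.4346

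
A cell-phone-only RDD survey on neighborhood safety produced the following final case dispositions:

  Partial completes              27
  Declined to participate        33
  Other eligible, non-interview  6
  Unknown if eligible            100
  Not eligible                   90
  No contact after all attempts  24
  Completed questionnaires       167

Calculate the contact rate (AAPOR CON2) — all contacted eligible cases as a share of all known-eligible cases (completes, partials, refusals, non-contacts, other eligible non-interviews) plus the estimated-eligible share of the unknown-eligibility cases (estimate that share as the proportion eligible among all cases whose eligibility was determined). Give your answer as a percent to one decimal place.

70.4%

Top → 167 + 27 + 33 + 6 = 233
Known eligible → 167 + 27 + 33 + 24 + 6 = 257
e = 257 / (257 + 90) = 257 / 347 = 0.7406
e × U → 0.7406 × 100 = 74.06
Denominator → 257 + 74.06 = 331.06
CON2 = 233 / 331.06 = 0.7038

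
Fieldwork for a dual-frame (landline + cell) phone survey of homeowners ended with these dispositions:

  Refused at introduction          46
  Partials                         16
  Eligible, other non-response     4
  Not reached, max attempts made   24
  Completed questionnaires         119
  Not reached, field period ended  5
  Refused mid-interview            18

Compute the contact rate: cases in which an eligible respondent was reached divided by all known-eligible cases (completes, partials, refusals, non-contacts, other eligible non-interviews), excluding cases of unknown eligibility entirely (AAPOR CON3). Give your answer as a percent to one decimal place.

87.5%

Refusals = 46 + 18 = 64
Never reached = 5 + 24 = 29
Num = 119 + 16 + 64 + 4 = 203
Base = 119 + 16 + 64 + 29 + 4 = 232
CON3 = 203 / 232 = 0.8750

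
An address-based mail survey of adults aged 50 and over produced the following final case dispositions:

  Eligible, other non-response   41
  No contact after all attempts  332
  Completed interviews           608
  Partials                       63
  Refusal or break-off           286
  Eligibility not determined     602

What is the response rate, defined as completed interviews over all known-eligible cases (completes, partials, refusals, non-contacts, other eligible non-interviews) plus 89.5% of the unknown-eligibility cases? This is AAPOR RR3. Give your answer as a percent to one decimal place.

32.5%

Num = 608
Determined eligible = 608 + 63 + 286 + 332 + 41 = 1330
Estimated eligible among unknowns = 0.8950 × 602 = 538.79
Denom = 1330 + 538.79 = 1868.79
RR3 = 608 / 1868.79 = 0.3253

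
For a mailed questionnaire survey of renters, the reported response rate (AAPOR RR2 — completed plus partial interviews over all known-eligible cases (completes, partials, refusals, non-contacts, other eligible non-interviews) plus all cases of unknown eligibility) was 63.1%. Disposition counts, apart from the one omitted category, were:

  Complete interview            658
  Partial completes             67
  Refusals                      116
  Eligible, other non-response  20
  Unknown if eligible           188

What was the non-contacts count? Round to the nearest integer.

Numerator → 658 + 67 = 725
RR2 = 725 / D = 0.631
D = 725 / 0.631 = 1149.0
Remaining denominator categories sum to 1049
non-contacts = 1149.0 − 1049 ≈ 100

100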